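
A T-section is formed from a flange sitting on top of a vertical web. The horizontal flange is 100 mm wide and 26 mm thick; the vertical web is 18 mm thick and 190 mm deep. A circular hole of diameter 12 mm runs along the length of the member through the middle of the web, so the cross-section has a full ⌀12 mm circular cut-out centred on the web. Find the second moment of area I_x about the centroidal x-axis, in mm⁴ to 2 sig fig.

Split into non-overlapping primitives; take the origin at the lower-left of the bounding box.
Flange: 100 × 26, A = 2 600 mm², y = 203 mm, Ī = 146 467 mm⁴.
Web: 18 × 190, A = 3 420 mm², y = 95 mm, Ī = 10 288 500 mm⁴.
Hole (subtracted): ⌀12, A = 113.1 mm², y = 95 mm, Ī = 1 018 mm⁴.
Centroid: ȳ = ΣA·y / ΣA = 142.5 mm.
Transfer each piece to the centroidal x-axis using Ī + A·d² with d = y − 142.5:
  flange: d = 60.46 mm → contributes +9 651 290 mm⁴
  web: d = -47.54 mm → contributes +18 017 097 mm⁴
  hole: d = -47.54 mm → contributes −256 598 mm⁴
Total I = 27 411 790 mm⁴.

I_x ≈ 2.7 × 10⁷ mm⁴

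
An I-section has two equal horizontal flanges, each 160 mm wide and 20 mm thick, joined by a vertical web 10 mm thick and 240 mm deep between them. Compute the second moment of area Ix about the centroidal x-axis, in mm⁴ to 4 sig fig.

Split into non-overlapping primitives; take the origin at the lower-left of the bounding box.
Bottom flange: 160 × 20, A = 3 200 mm², y = 10 mm, Ī = 106 667 mm⁴.
Web: 10 × 240, A = 2 400 mm², y = 140 mm, Ī = 11 520 000 mm⁴.
Top flange: 160 × 20, A = 3 200 mm², y = 270 mm, Ī = 106 667 mm⁴.
By symmetry the centroid is at mid-height, ȳ = 140 mm.
Transfer each piece to the centroidal x-axis using Ī + A·d² with d = y − 140:
  bottom flange: d = -130 mm → contributes +54 186 667 mm⁴
  web: d = 0 mm → contributes +11 520 000 mm⁴
  top flange: d = 130 mm → contributes +54 186 667 mm⁴
Total I = 119 893 333 mm⁴.

Ix ≈ 1.199 × 10⁸ mm⁴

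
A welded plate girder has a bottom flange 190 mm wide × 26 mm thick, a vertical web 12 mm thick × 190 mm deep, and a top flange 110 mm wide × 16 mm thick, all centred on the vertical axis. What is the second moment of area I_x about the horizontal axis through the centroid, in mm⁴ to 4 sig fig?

Treat the section as a set of non-overlapping primitives; coordinates are from the bounding-box lower-left.
Bottom plate: 190 × 26, A = 4 940 mm², y = 13 mm, Ī = 278 287 mm⁴.
Web plate: 12 × 190, A = 2 280 mm², y = 121 mm, Ī = 6 859 000 mm⁴.
Top plate: 110 × 16, A = 1 760 mm², y = 224 mm, Ī = 37546.7 mm⁴.
Centroid: ȳ = ΣA·y / ΣA = 81.7751 mm.
Transfer each piece to the horizontal axis through the centroid using Ī + A·d² with d = y − 81.7751:
  bottom plate: d = -68.7751 mm → contributes +23 644 528 mm⁴
  web plate: d = 39.2249 mm → contributes +10 366 999 mm⁴
  top plate: d = 142.225 mm → contributes +35 638 712 mm⁴
Total I = 69 650 239 mm⁴.

I_x ≈ 6.965 × 10⁷ mm⁴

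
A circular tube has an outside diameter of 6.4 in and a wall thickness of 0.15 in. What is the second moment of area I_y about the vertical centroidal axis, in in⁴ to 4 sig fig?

Decompose the section into non-overlapping parts with the origin at the bottom-left of its bounding rectangle.
Outer circle: ⌀6.4, A = 32.1699 in², x = 3.2 in, Ī = 82.355 in⁴.
Bore (subtracted): ⌀6.1, A = 29.2247 in², x = 3.2 in, Ī = 67.9656 in⁴.
By symmetry the centroid is at mid-width, x̄ = 3.2 in.
All pieces are centred on the vertical centroidal axis, so I = ΣĪ (holes subtracted) = 14.3894 in⁴.

I_y ≈ 14.39 in⁴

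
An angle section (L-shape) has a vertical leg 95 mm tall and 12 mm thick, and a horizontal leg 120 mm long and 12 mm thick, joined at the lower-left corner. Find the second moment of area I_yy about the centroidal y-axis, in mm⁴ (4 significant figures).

I_yy ≈ 3.457 × 10⁶ mm⁴

Decompose the section into non-overlapping parts with the origin at the bottom-left of its bounding rectangle.
Vertical leg: 12 × 95, A = 1 140 mm², x = 6 mm, Ī = 13 680 mm⁴.
Horizontal leg (remainder): 108 × 12, A = 1 296 mm², x = 66 mm, Ī = 1 259 712 mm⁴.
Centroid: x̄ = ΣA·x / ΣA = 37.9212 mm.
Transfer each piece to the centroidal y-axis using Ī + A·d² with d = x − 37.9212:
  vertical leg: d = -31.9212 mm → contributes +1 175 297 mm⁴
  horizontal leg (remainder): d = 28.0788 mm → contributes +2 281 504 mm⁴
Total I = 3 456 801 mm⁴.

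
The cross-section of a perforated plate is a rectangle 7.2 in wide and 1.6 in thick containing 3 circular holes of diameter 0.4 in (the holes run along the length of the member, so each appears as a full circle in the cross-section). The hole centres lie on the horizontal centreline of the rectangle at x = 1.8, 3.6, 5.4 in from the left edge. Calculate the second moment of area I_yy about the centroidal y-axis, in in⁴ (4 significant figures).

Split into non-overlapping primitives; take the origin at the lower-left of the bounding box.
Plate: 7.2 × 1.6, A = 11.52 in², x = 3.6 in, Ī = 49.7664 in⁴.
Hole 1 (subtracted): ⌀0.4, A = 0.125664 in², x = 1.8 in, Ī = 0.00125664 in⁴.
Hole 2 (subtracted): ⌀0.4, A = 0.125664 in², x = 3.6 in, Ī = 0.00125664 in⁴.
Hole 3 (subtracted): ⌀0.4, A = 0.125664 in², x = 5.4 in, Ī = 0.00125664 in⁴.
By symmetry the centroid is at mid-width, x̄ = 3.6 in.
Transfer each piece to the centroidal y-axis using Ī + A·d² with d = x − 3.6:
  plate: d = 0 in → contributes +49.7664 in⁴
  hole 1: d = -1.8 in → contributes −0.408407 in⁴
  hole 2: d = 0 in → contributes −0.00125664 in⁴
  hole 3: d = 1.8 in → contributes −0.408407 in⁴
Total I = 48.9483 in⁴.

I_yy ≈ 48.95 in⁴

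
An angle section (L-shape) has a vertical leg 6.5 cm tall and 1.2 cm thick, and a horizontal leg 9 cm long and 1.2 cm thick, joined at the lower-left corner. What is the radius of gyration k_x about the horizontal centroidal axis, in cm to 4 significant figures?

Break the section into simple shapes (no overlaps), measuring from the bottom-left corner of the bounding box.
Vertical leg: 1.2 × 6.5, A = 7.8 cm², y = 3.25 cm, Ī = 27.4625 cm⁴.
Horizontal leg (remainder): 7.8 × 1.2, A = 9.36 cm², y = 0.6 cm, Ī = 1.1232 cm⁴.
Centroid: ȳ = ΣA·y / ΣA = 1.80455 cm.
Transfer each piece to the horizontal centroidal axis using Ī + A·d² with d = y − 1.80455:
  vertical leg: d = 1.44545 cm → contributes +43.7593 cm⁴
  horizontal leg (remainder): d = -1.20455 cm → contributes +14.7039 cm⁴
Total I = 58.4632 cm⁴.
Radius of gyration: k = √(I/A) = √(58.4632 / 17.16) = 1.84579 cm.

k_x ≈ 1.846 cm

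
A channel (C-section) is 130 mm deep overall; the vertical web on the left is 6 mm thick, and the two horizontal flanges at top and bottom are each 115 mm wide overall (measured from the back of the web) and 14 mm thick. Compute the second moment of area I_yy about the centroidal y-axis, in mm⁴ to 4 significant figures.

I_yy ≈ 5.078 × 10⁶ mm⁴

Decompose the section into non-overlapping parts with the origin at the bottom-left of its bounding rectangle.
Web: 6 × 130, A = 780 mm², x = 3 mm, Ī = 2 340 mm⁴.
Top flange (beyond web): 109 × 14, A = 1 526 mm², x = 60.5 mm, Ī = 1 510 867 mm⁴.
Bottom flange (beyond web): 109 × 14, A = 1 526 mm², x = 60.5 mm, Ī = 1 510 867 mm⁴.
Centroid: x̄ = ΣA·x / ΣA = 48.7959 mm.
Transfer each piece to the centroidal y-axis using Ī + A·d² with d = x − 48.7959:
  web: d = -45.7959 mm → contributes +1 638 208 mm⁴
  top flange (beyond web): d = 11.7041 mm → contributes +1 719 907 mm⁴
  bottom flange (beyond web): d = 11.7041 mm → contributes +1 719 907 mm⁴
Total I = 5 078 022 mm⁴.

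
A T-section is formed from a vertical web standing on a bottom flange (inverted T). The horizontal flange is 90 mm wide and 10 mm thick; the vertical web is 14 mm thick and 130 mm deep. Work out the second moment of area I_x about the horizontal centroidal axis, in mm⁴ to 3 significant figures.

I_x ≈ 5.52 × 10⁶ mm⁴

Break the section into simple shapes (no overlaps), measuring from the bottom-left corner of the bounding box.
Flange: 90 × 10, A = 900 mm², y = 5 mm, Ī = 7 500 mm⁴.
Web: 14 × 130, A = 1 820 mm², y = 75 mm, Ī = 2 563 167 mm⁴.
Centroid: ȳ = ΣA·y / ΣA = 51.838 mm.
Transfer each piece to the horizontal centroidal axis using Ī + A·d² with d = y − 51.838:
  flange: d = -46.838 mm → contributes +1 981 938 mm⁴
  web: d = 23.162 mm → contributes +3 539 537 mm⁴
Total I = 5 521 475 mm⁴.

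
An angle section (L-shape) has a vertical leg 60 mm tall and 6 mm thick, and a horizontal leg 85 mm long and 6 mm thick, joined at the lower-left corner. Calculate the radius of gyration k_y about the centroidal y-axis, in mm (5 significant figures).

k_y ≈ 27.203 mm

Break the section into simple shapes (no overlaps), measuring from the bottom-left corner of the bounding box.
Vertical leg: 6 × 60, A = 360 mm², x = 3 mm, Ī = 1 080 mm⁴.
Horizontal leg (remainder): 79 × 6, A = 474 mm², x = 45.5 mm, Ī = 246519.5 mm⁴.
Centroid: x̄ = ΣA·x / ΣA = 27.15468 mm.
Transfer each piece to the centroidal y-axis using Ī + A·d² with d = x − 27.15468:
  vertical leg: d = -24.15468 mm → contributes +211121.4 mm⁴
  horizontal leg (remainder): d = 18.34532 mm → contributes +406044.6 mm⁴
Total I = 617 166 mm⁴.
Radius of gyration: k = √(I/A) = √(617 166 / 834) = 27.20307 mm.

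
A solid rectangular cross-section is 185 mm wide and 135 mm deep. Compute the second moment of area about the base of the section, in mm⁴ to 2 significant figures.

The section: 185 × 135, A = 24 975 mm², y = 67.5 mm, Ī = 37 930 781 mm⁴.
Transfer it to a horizontal axis along the bottom face using Ī + A·d² with d = y − 0:
  the section: d = 67.5 mm → contributes +151 723 125 mm⁴
Total I = 151 723 125 mm⁴.

I_base ≈ 1.5 × 10⁸ mm⁴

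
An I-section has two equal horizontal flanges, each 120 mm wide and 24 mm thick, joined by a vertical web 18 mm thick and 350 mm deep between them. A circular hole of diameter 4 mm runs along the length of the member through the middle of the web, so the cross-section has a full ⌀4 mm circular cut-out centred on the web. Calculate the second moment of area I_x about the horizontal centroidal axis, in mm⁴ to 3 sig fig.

Break the section into simple shapes (no overlaps), measuring from the bottom-left corner of the bounding box.
Bottom flange: 120 × 24, A = 2 880 mm², y = 12 mm, Ī = 138 240 mm⁴.
Web: 18 × 350, A = 6 300 mm², y = 199 mm, Ī = 64 312 500 mm⁴.
Top flange: 120 × 24, A = 2 880 mm², y = 386 mm, Ī = 138 240 mm⁴.
Hole (subtracted): ⌀4, A = 12.566 mm², y = 199 mm, Ī = 12.566 mm⁴.
By symmetry the centroid is at mid-height, ȳ = 199 mm.
Transfer each piece to the horizontal centroidal axis using Ī + A·d² with d = y − 199:
  bottom flange: d = -187 mm → contributes +100 848 960 mm⁴
  web: d = 0 mm → contributes +64 312 500 mm⁴
  top flange: d = 187 mm → contributes +100 848 960 mm⁴
  hole: d = 0 mm → contributes −12.566 mm⁴
Total I = 266 010 407 mm⁴.

I_x ≈ 2.66 × 10⁸ mm⁴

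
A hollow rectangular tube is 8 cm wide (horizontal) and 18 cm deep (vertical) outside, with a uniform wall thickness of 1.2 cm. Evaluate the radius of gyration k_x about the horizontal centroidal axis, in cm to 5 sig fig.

k_x ≈ 6.1127 cm

Break the section into simple shapes (no overlaps), measuring from the bottom-left corner of the bounding box.
Outer rectangle: 8 × 18, A = 144 cm², y = 9 cm, Ī = 3 888 cm⁴.
Inner void (subtracted): 5.6 × 15.6, A = 87.36 cm², y = 9 cm, Ī = 1771.661 cm⁴.
By symmetry the centroid is at mid-height, ȳ = 9 cm.
All pieces are centred on the horizontal centroidal axis, so I = ΣĪ (holes subtracted) = 2116.339 cm⁴.
Radius of gyration: k = √(I/A) = √(2116.339 / 56.64) = 6.112671 cm.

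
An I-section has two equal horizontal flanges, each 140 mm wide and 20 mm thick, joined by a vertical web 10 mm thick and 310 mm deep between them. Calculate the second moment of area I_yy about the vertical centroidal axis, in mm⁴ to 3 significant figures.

I_yy ≈ 9.17 × 10⁶ mm⁴

Treat the section as a set of non-overlapping primitives; coordinates are from the bounding-box lower-left.
Bottom flange: 140 × 20, A = 2 800 mm², x = 70 mm, Ī = 4 573 333 mm⁴.
Web: 10 × 310, A = 3 100 mm², x = 70 mm, Ī = 25 833 mm⁴.
Top flange: 140 × 20, A = 2 800 mm², x = 70 mm, Ī = 4 573 333 mm⁴.
By symmetry the centroid is at mid-width, x̄ = 70 mm.
All pieces are centred on the vertical centroidal axis, so I = ΣĪ = 9 172 500 mm⁴.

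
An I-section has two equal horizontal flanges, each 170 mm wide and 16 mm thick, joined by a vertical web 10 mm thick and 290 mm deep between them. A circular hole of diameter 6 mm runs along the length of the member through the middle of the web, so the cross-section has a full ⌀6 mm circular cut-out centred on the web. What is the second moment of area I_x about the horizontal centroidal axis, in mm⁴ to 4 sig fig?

I_x ≈ 1.478 × 10⁸ mm⁴

Split into non-overlapping primitives; take the origin at the lower-left of the bounding box.
Bottom flange: 170 × 16, A = 2 720 mm², y = 8 mm, Ī = 58026.7 mm⁴.
Web: 10 × 290, A = 2 900 mm², y = 161 mm, Ī = 20 324 167 mm⁴.
Top flange: 170 × 16, A = 2 720 mm², y = 314 mm, Ī = 58026.7 mm⁴.
Hole (subtracted): ⌀6, A = 28.2743 mm², y = 161 mm, Ī = 63.6173 mm⁴.
By symmetry the centroid is at mid-height, ȳ = 161 mm.
Transfer each piece to the horizontal centroidal axis using Ī + A·d² with d = y − 161:
  bottom flange: d = -153 mm → contributes +63 730 507 mm⁴
  web: d = 0 mm → contributes +20 324 167 mm⁴
  top flange: d = 153 mm → contributes +63 730 507 mm⁴
  hole: d = 0 mm → contributes −63.6173 mm⁴
Total I = 147 785 116 mm⁴.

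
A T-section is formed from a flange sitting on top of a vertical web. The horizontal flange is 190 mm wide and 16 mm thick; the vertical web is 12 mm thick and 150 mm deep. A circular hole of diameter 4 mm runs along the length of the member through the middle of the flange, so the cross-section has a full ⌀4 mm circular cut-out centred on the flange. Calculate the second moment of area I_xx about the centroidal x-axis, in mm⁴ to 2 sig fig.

I_xx ≈ 1.1 × 10⁷ mm⁴

Break the section into simple shapes (no overlaps), measuring from the bottom-left corner of the bounding box.
Flange: 190 × 16, A = 3 040 mm², y = 158 mm, Ī = 64 853 mm⁴.
Web: 12 × 150, A = 1 800 mm², y = 75 mm, Ī = 3 375 000 mm⁴.
Hole (subtracted): ⌀4, A = 12.57 mm², y = 158 mm, Ī = 12.57 mm⁴.
Centroid: ȳ = ΣA·y / ΣA = 127.1 mm.
Transfer each piece to the centroidal x-axis using Ī + A·d² with d = y − 127.1:
  flange: d = 30.95 mm → contributes +2 976 523 mm⁴
  web: d = -52.05 mm → contributes +8 251 917 mm⁴
  hole: d = 30.95 mm → contributes −12 048 mm⁴
Total I = 11 216 391 mm⁴.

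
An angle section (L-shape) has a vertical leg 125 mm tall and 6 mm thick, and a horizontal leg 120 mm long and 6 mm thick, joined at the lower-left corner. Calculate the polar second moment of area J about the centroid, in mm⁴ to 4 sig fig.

Treat the section as a set of non-overlapping primitives; coordinates are from the bounding-box lower-left.
Vertical leg: 6 × 125, A = 750 mm², y = 62.5 mm, Ī = 976 563 mm⁴.
Horizontal leg (remainder): 114 × 6, A = 684 mm², y = 3 mm, Ī = 2 052 mm⁴.
Centroid: ȳ = ΣA·y / ΣA = 34.1192 mm.
Transfer each piece to the centroidal x-axis using Ī + A·d² with d = y − 34.1192:
  vertical leg: d = 28.3808 mm → contributes +1 580 663 mm⁴
  horizontal leg (remainder): d = -31.1192 mm → contributes +664 443 mm⁴
Total I = 2 245 106 mm⁴.
For the y-axis: x̄ = 31.6192 mm.
Repeating about the centroidal y-axis gives I_y = 2 030 888 mm⁴.
Polar second moment: J = I_x + I_y = 4 275 994 mm⁴.

J ≈ 4.276 × 10⁶ mm⁴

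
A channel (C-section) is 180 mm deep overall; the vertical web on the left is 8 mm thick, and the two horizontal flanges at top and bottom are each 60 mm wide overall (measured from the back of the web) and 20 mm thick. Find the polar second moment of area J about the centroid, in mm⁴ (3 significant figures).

J ≈ 1.85 × 10⁷ mm⁴

Split into non-overlapping primitives; take the origin at the lower-left of the bounding box.
Web: 8 × 180, A = 1 440 mm², y = 90 mm, Ī = 3 888 000 mm⁴.
Top flange (beyond web): 52 × 20, A = 1 040 mm², y = 170 mm, Ī = 34 667 mm⁴.
Bottom flange (beyond web): 52 × 20, A = 1 040 mm², y = 10 mm, Ī = 34 667 mm⁴.
By symmetry the centroid is at mid-height, ȳ = 90 mm.
Transfer each piece to the centroidal x-axis using Ī + A·d² with d = y − 90:
  web: d = 0 mm → contributes +3 888 000 mm⁴
  top flange (beyond web): d = 80 mm → contributes +6 690 667 mm⁴
  bottom flange (beyond web): d = -80 mm → contributes +6 690 667 mm⁴
Total I = 17 269 333 mm⁴.
For the y-axis: x̄ = 21.727 mm.
Repeating about the centroidal y-axis gives I_y = 1 242 192 mm⁴.
Polar second moment: J = I_x + I_y = 18 511 525 mm⁴.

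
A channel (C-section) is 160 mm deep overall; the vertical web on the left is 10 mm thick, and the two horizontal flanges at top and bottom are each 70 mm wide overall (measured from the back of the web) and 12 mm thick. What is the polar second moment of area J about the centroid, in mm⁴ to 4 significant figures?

J ≈ 1.269 × 10⁷ mm⁴

Decompose the section into non-overlapping parts with the origin at the bottom-left of its bounding rectangle.
Web: 10 × 160, A = 1 600 mm², y = 80 mm, Ī = 3 413 333 mm⁴.
Top flange (beyond web): 60 × 12, A = 720 mm², y = 154 mm, Ī = 8 640 mm⁴.
Bottom flange (beyond web): 60 × 12, A = 720 mm², y = 6 mm, Ī = 8 640 mm⁴.
By symmetry the centroid is at mid-height, ȳ = 80 mm.
Transfer each piece to the centroidal x-axis using Ī + A·d² with d = y − 80:
  web: d = 0 mm → contributes +3 413 333 mm⁴
  top flange (beyond web): d = 74 mm → contributes +3 951 360 mm⁴
  bottom flange (beyond web): d = -74 mm → contributes +3 951 360 mm⁴
Total I = 11 316 053 mm⁴.
For the y-axis: x̄ = 21.5789 mm.
Repeating about the centroidal y-axis gives I_y = 1 373 754 mm⁴.
Polar second moment: J = I_x + I_y = 12 689 808 mm⁴.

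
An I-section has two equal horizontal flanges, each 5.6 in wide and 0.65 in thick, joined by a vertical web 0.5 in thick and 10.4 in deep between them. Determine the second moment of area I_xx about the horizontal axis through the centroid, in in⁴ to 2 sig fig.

I_xx ≈ 270 in⁴

Split into non-overlapping primitives; take the origin at the lower-left of the bounding box.
Bottom flange: 5.6 × 0.65, A = 3.64 in², y = 0.325 in, Ī = 0.1282 in⁴.
Web: 0.5 × 10.4, A = 5.2 in², y = 5.85 in, Ī = 46.87 in⁴.
Top flange: 5.6 × 0.65, A = 3.64 in², y = 11.38 in, Ī = 0.1282 in⁴.
By symmetry the centroid is at mid-height, ȳ = 5.85 in.
Transfer each piece to the horizontal axis through the centroid using Ī + A·d² with d = y − 5.85:
  bottom flange: d = -5.525 in → contributes +111.2 in⁴
  web: d = 0 in → contributes +46.87 in⁴
  top flange: d = 5.525 in → contributes +111.2 in⁴
Total I = 269.4 in⁴.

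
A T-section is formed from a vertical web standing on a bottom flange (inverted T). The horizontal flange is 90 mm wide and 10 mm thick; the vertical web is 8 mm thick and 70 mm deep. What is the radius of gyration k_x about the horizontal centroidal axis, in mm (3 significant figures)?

Treat the section as a set of non-overlapping primitives; coordinates are from the bounding-box lower-left.
Flange: 90 × 10, A = 900 mm², y = 5 mm, Ī = 7 500 mm⁴.
Web: 8 × 70, A = 560 mm², y = 45 mm, Ī = 228 667 mm⁴.
Centroid: ȳ = ΣA·y / ΣA = 20.342 mm.
Transfer each piece to the horizontal centroidal axis using Ī + A·d² with d = y − 20.342:
  flange: d = -15.342 mm → contributes +219 352 mm⁴
  web: d = 24.658 mm → contributes +569 143 mm⁴
Total I = 788 495 mm⁴.
Radius of gyration: k = √(I/A) = √(788 495 / 1 460) = 23.239 mm.

k_x ≈ 23.2 mm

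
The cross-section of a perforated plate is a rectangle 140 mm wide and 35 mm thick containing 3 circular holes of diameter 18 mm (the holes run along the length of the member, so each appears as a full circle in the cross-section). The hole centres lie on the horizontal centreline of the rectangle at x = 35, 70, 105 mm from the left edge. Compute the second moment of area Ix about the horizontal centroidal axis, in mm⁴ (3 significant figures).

Ix ≈ 4.85 × 10⁵ mm⁴

Decompose the section into non-overlapping parts with the origin at the bottom-left of its bounding rectangle.
Plate: 140 × 35, A = 4 900 mm², y = 17.5 mm, Ī = 500 208 mm⁴.
Hole 1 (subtracted): ⌀18, A = 254.47 mm², y = 17.5 mm, Ī = 5 153 mm⁴.
Hole 2 (subtracted): ⌀18, A = 254.47 mm², y = 17.5 mm, Ī = 5 153 mm⁴.
Hole 3 (subtracted): ⌀18, A = 254.47 mm², y = 17.5 mm, Ī = 5 153 mm⁴.
By symmetry the centroid is at mid-height, ȳ = 17.5 mm.
All pieces are centred on the horizontal centroidal axis, so I = ΣĪ (holes subtracted) = 484 749 mm⁴.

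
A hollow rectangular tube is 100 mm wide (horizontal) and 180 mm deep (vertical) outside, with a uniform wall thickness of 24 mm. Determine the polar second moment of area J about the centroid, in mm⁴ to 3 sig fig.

J ≈ 5.21 × 10⁷ mm⁴

Treat the section as a set of non-overlapping primitives; coordinates are from the bounding-box lower-left.
Outer rectangle: 100 × 180, A = 18 000 mm², y = 90 mm, Ī = 48 600 000 mm⁴.
Inner void (subtracted): 52 × 132, A = 6 864 mm², y = 90 mm, Ī = 9 966 528 mm⁴.
By symmetry the centroid is at mid-height, ȳ = 90 mm.
All pieces are centred on the centroidal x-axis, so I = ΣĪ (holes subtracted) = 38 633 472 mm⁴.
Repeating about the centroidal y-axis gives I_y = 13 453 312 mm⁴.
Polar second moment: J = I_x + I_y = 52 086 784 mm⁴.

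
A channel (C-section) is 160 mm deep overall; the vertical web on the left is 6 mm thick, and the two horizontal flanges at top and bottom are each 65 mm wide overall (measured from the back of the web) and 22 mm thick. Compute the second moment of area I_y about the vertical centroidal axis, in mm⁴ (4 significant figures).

I_y ≈ 1.496 × 10⁶ mm⁴

Split into non-overlapping primitives; take the origin at the lower-left of the bounding box.
Web: 6 × 160, A = 960 mm², x = 3 mm, Ī = 2 880 mm⁴.
Top flange (beyond web): 59 × 22, A = 1 298 mm², x = 35.5 mm, Ī = 376 528 mm⁴.
Bottom flange (beyond web): 59 × 22, A = 1 298 mm², x = 35.5 mm, Ī = 376 528 mm⁴.
Centroid: x̄ = ΣA·x / ΣA = 26.7261 mm.
Transfer each piece to the vertical centroidal axis using Ī + A·d² with d = x − 26.7261:
  web: d = -23.7261 mm → contributes +543 291 mm⁴
  top flange (beyond web): d = 8.7739 mm → contributes +476 450 mm⁴
  bottom flange (beyond web): d = 8.7739 mm → contributes +476 450 mm⁴
Total I = 1 496 191 mm⁴.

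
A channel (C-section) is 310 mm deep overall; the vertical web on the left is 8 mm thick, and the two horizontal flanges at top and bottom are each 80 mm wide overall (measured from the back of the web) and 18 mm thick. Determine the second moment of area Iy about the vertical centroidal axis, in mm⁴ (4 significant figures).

Iy ≈ 3.161 × 10⁶ mm⁴

Split into non-overlapping primitives; take the origin at the lower-left of the bounding box.
Web: 8 × 310, A = 2 480 mm², x = 4 mm, Ī = 13226.7 mm⁴.
Top flange (beyond web): 72 × 18, A = 1 296 mm², x = 44 mm, Ī = 559 872 mm⁴.
Bottom flange (beyond web): 72 × 18, A = 1 296 mm², x = 44 mm, Ī = 559 872 mm⁴.
Centroid: x̄ = ΣA·x / ΣA = 24.4416 mm.
Transfer each piece to the vertical centroidal axis using Ī + A·d² with d = x − 24.4416:
  web: d = -20.4416 mm → contributes +1 049 521 mm⁴
  top flange (beyond web): d = 19.5584 mm → contributes +1 055 630 mm⁴
  bottom flange (beyond web): d = 19.5584 mm → contributes +1 055 630 mm⁴
Total I = 3 160 781 mm⁴.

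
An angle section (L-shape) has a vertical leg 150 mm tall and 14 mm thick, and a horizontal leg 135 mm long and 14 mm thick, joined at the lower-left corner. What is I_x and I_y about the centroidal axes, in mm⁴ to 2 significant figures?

I_x ≈ 8.3 × 10⁶ mm⁴, I_y ≈ 6.4 × 10⁶ mm⁴

Treat the section as a set of non-overlapping primitives; coordinates are from the bounding-box lower-left.
Vertical leg: 14 × 150, A = 2 100 mm², y = 75 mm, Ī = 3 937 500 mm⁴.
Horizontal leg (remainder): 121 × 14, A = 1 694 mm², y = 7 mm, Ī = 27 669 mm⁴.
Centroid: ȳ = ΣA·y / ΣA = 44.64 mm.
Transfer each piece to the centroidal x-axis using Ī + A·d² with d = y − 44.64:
  vertical leg: d = 30.36 mm → contributes +5 873 339 mm⁴
  horizontal leg (remainder): d = -37.64 mm → contributes +2 427 469 mm⁴
Total I = 8 300 809 mm⁴.
For the y-axis: x̄ = 37.14 mm.
Repeating about the centroidal y-axis gives I_y = 6 373 236 mm⁴.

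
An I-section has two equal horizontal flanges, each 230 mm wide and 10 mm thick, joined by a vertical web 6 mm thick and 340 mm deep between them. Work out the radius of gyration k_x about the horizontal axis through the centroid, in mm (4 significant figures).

Break the section into simple shapes (no overlaps), measuring from the bottom-left corner of the bounding box.
Bottom flange: 230 × 10, A = 2 300 mm², y = 5 mm, Ī = 19166.7 mm⁴.
Web: 6 × 340, A = 2 040 mm², y = 180 mm, Ī = 19 652 000 mm⁴.
Top flange: 230 × 10, A = 2 300 mm², y = 355 mm, Ī = 19166.7 mm⁴.
By symmetry the centroid is at mid-height, ȳ = 180 mm.
Transfer each piece to the horizontal axis through the centroid using Ī + A·d² with d = y − 180:
  bottom flange: d = -175 mm → contributes +70 456 667 mm⁴
  web: d = 0 mm → contributes +19 652 000 mm⁴
  top flange: d = 175 mm → contributes +70 456 667 mm⁴
Total I = 160 565 333 mm⁴.
Radius of gyration: k = √(I/A) = √(160 565 333 / 6 640) = 155.504 mm.

k_x ≈ 155.5 mm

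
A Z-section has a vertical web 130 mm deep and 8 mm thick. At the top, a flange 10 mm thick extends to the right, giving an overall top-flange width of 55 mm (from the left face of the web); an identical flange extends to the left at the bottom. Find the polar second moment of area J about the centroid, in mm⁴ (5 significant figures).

Decompose the section into non-overlapping parts with the origin at the bottom-left of its bounding rectangle.
Web: 8 × 130, A = 1 040 mm², y = 65 mm, Ī = 1 464 667 mm⁴.
Top flange (beyond web): 47 × 10, A = 470 mm², y = 125 mm, Ī = 3916.667 mm⁴.
Bottom flange (beyond web): 47 × 10, A = 470 mm², y = 5 mm, Ī = 3916.667 mm⁴.
Centroid: ȳ = ΣA·y / ΣA = 65 mm.
Transfer each piece to the centroidal x-axis using Ī + A·d² with d = y − 65:
  web: d = 0 mm → contributes +1 464 667 mm⁴
  top flange (beyond web): d = 60 mm → contributes +1 695 917 mm⁴
  bottom flange (beyond web): d = -60 mm → contributes +1 695 917 mm⁴
Total I = 4 856 500 mm⁴.
For the y-axis: x̄ = 51 mm.
Repeating about the centroidal y-axis gives I_y = 889 460 mm⁴.
Polar second moment: J = I_x + I_y = 5 745 960 mm⁴.

J ≈ 5.7460 × 10⁶ mm⁴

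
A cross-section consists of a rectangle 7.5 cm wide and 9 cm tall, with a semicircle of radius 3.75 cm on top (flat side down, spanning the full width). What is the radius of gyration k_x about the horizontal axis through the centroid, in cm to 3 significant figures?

k_x ≈ 3.50 cm

Decompose the section into non-overlapping parts with the origin at the bottom-left of its bounding rectangle.
Rectangular body: 7.5 × 9, A = 67.5 cm², y = 4.5 cm, Ī = 455.63 cm⁴.
Semicircular cap: semicircle r = 3.75, A = 22.089 cm², y = 10.592 cm, Ī = 21.705 cm⁴.
Centroid: ȳ = ΣA·y / ΣA = 6.0019 cm.
Transfer each piece to the horizontal axis through the centroid using Ī + A·d² with d = y − 6.0019:
  rectangular body: d = -1.5019 cm → contributes +607.89 cm⁴
  semicircular cap: d = 4.5896 cm → contributes +487 cm⁴
Total I = 1094.9 cm⁴.
Radius of gyration: k = √(I/A) = √(1094.9 / 89.589) = 3.4959 cm.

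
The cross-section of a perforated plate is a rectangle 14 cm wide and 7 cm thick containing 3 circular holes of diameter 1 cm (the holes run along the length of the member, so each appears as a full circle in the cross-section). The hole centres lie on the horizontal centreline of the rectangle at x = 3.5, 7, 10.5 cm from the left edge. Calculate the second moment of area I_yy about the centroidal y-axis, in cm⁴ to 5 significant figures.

I_yy ≈ 1581.3 cm⁴

Split into non-overlapping primitives; take the origin at the lower-left of the bounding box.
Plate: 14 × 7, A = 98 cm², x = 7 cm, Ī = 1600.667 cm⁴.
Hole 1 (subtracted): ⌀1, A = 0.7853982 cm², x = 3.5 cm, Ī = 0.04908739 cm⁴.
Hole 2 (subtracted): ⌀1, A = 0.7853982 cm², x = 7 cm, Ī = 0.04908739 cm⁴.
Hole 3 (subtracted): ⌀1, A = 0.7853982 cm², x = 10.5 cm, Ī = 0.04908739 cm⁴.
By symmetry the centroid is at mid-width, x̄ = 7 cm.
Transfer each piece to the centroidal y-axis using Ī + A·d² with d = x − 7:
  plate: d = 0 cm → contributes +1600.667 cm⁴
  hole 1: d = -3.5 cm → contributes −9.670215 cm⁴
  hole 2: d = 0 cm → contributes −0.04908739 cm⁴
  hole 3: d = 3.5 cm → contributes −9.670215 cm⁴
Total I = 1581.277 cm⁴.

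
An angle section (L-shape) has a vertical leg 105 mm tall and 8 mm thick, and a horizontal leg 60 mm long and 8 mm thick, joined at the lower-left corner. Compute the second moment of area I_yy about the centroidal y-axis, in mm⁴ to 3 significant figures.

Split into non-overlapping primitives; take the origin at the lower-left of the bounding box.
Vertical leg: 8 × 105, A = 840 mm², x = 4 mm, Ī = 4 480 mm⁴.
Horizontal leg (remainder): 52 × 8, A = 416 mm², x = 34 mm, Ī = 93 739 mm⁴.
Centroid: x̄ = ΣA·x / ΣA = 13.936 mm.
Transfer each piece to the centroidal y-axis using Ī + A·d² with d = x − 13.936:
  vertical leg: d = -9.9363 mm → contributes +87 413 mm⁴
  horizontal leg (remainder): d = 20.064 mm → contributes +261 200 mm⁴
Total I = 348 614 mm⁴.

I_yy ≈ 3.49 × 10⁵ mm⁴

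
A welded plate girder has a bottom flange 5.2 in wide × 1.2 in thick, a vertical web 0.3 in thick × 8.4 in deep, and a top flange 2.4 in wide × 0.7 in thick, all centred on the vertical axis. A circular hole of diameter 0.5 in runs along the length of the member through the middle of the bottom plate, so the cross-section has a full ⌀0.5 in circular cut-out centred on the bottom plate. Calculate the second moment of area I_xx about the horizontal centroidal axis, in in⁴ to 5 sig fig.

I_xx ≈ 145.10 in⁴

Break the section into simple shapes (no overlaps), measuring from the bottom-left corner of the bounding box.
Bottom plate: 5.2 × 1.2, A = 6.24 in², y = 0.6 in, Ī = 0.7488 in⁴.
Web plate: 0.3 × 8.4, A = 2.52 in², y = 5.4 in, Ī = 14.8176 in⁴.
Top plate: 2.4 × 0.7, A = 1.68 in², y = 9.95 in, Ī = 0.0686 in⁴.
Hole (subtracted): ⌀0.5, A = 0.1963495 in², y = 0.6 in, Ī = 0.003067962 in⁴.
Centroid: ȳ = ΣA·y / ΣA = 3.314267 in.
Transfer each piece to the horizontal centroidal axis using Ī + A·d² with d = y − 3.314267:
  bottom plate: d = -2.714267 in → contributes +46.7204 in⁴
  web plate: d = 2.085733 in → contributes +25.78031 in⁴
  top plate: d = 6.635733 in → contributes +74.04397 in⁴
  hole: d = -2.714267 in → contributes −1.449623 in⁴
Total I = 145.0951 in⁴.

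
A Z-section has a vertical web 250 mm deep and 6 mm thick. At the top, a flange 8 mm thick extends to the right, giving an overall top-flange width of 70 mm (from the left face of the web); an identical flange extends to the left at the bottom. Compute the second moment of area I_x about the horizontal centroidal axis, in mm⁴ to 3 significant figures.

Split into non-overlapping primitives; take the origin at the lower-left of the bounding box.
Web: 6 × 250, A = 1 500 mm², y = 125 mm, Ī = 7 812 500 mm⁴.
Top flange (beyond web): 64 × 8, A = 512 mm², y = 246 mm, Ī = 2730.7 mm⁴.
Bottom flange (beyond web): 64 × 8, A = 512 mm², y = 4 mm, Ī = 2730.7 mm⁴.
Centroid: ȳ = ΣA·y / ΣA = 125 mm.
Transfer each piece to the horizontal centroidal axis using Ī + A·d² with d = y − 125:
  web: d = 0 mm → contributes +7 812 500 mm⁴
  top flange (beyond web): d = 121 mm → contributes +7 498 923 mm⁴
  bottom flange (beyond web): d = -121 mm → contributes +7 498 923 mm⁴
Total I = 22 810 345 mm⁴.

I_x ≈ 2.28 × 10⁷ mm⁴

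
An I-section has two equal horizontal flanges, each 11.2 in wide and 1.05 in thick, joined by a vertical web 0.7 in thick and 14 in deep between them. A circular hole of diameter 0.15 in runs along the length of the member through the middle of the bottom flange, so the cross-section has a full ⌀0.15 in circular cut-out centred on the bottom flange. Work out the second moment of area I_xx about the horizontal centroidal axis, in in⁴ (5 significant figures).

Treat the section as a set of non-overlapping primitives; coordinates are from the bounding-box lower-left.
Bottom flange: 11.2 × 1.05, A = 11.76 in², y = 0.525 in, Ī = 1.08045 in⁴.
Web: 0.7 × 14, A = 9.8 in², y = 8.05 in, Ī = 160.0667 in⁴.
Top flange: 11.2 × 1.05, A = 11.76 in², y = 15.575 in, Ī = 1.08045 in⁴.
Hole (subtracted): ⌀0.15, A = 0.01767146 in², y = 0.525 in, Ī = 0.00002485049 in⁴.
Centroid: ȳ = ΣA·y / ΣA = 8.053993 in.
Transfer each piece to the horizontal centroidal axis using Ī + A·d² with d = y − 8.053993:
  bottom flange: d = -7.528993 in → contributes +667.7047 in⁴
  web: d = -0.003993046 in → contributes +160.0668 in⁴
  top flange: d = 7.521007 in → contributes +666.2913 in⁴
  hole: d = -7.528993 in → contributes −1.001744 in⁴
Total I = 1493.061 in⁴.

I_xx ≈ 1493.1 in⁴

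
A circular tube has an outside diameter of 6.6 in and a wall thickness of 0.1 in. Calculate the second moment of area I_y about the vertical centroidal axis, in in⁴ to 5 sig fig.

Split into non-overlapping primitives; take the origin at the lower-left of the bounding box.
Outer circle: ⌀6.6, A = 34.21194 in², x = 3.3 in, Ī = 93.14202 in⁴.
Bore (subtracted): ⌀6.4, A = 32.16991 in², x = 3.3 in, Ī = 82.35497 in⁴.
By symmetry the centroid is at mid-width, x̄ = 3.3 in.
All pieces are centred on the vertical centroidal axis, so I = ΣĪ (holes subtracted) = 10.78705 in⁴.

I_y ≈ 10.787 in⁴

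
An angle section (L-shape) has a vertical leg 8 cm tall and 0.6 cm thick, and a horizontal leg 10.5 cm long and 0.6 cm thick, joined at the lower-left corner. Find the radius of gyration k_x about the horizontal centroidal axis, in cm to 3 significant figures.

k_x ≈ 2.41 cm

Decompose the section into non-overlapping parts with the origin at the bottom-left of its bounding rectangle.
Vertical leg: 0.6 × 8, A = 4.8 cm², y = 4 cm, Ī = 25.6 cm⁴.
Horizontal leg (remainder): 9.9 × 0.6, A = 5.94 cm², y = 0.3 cm, Ī = 0.1782 cm⁴.
Centroid: ȳ = ΣA·y / ΣA = 1.9536 cm.
Transfer each piece to the horizontal centroidal axis using Ī + A·d² with d = y − 1.9536:
  vertical leg: d = 2.0464 cm → contributes +45.701 cm⁴
  horizontal leg (remainder): d = -1.6536 cm → contributes +16.421 cm⁴
Total I = 62.122 cm⁴.
Radius of gyration: k = √(I/A) = √(62.122 / 10.74) = 2.405 cm.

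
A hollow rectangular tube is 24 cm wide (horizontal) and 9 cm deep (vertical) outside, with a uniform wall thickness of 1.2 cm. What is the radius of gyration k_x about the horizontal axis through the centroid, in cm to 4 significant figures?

k_x ≈ 3.579 cm

Treat the section as a set of non-overlapping primitives; coordinates are from the bounding-box lower-left.
Outer rectangle: 24 × 9, A = 216 cm², y = 4.5 cm, Ī = 1 458 cm⁴.
Inner void (subtracted): 21.6 × 6.6, A = 142.56 cm², y = 4.5 cm, Ī = 517.493 cm⁴.
By symmetry the centroid is at mid-height, ȳ = 4.5 cm.
All pieces are centred on the horizontal axis through the centroid, so I = ΣĪ (holes subtracted) = 940.507 cm⁴.
Radius of gyration: k = √(I/A) = √(940.507 / 73.44) = 3.57861 cm.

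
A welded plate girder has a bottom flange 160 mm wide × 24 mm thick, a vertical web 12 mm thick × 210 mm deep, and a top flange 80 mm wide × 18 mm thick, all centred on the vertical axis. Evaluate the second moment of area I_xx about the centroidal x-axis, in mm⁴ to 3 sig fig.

I_xx ≈ 7.03 × 10⁷ mm⁴

Treat the section as a set of non-overlapping primitives; coordinates are from the bounding-box lower-left.
Bottom plate: 160 × 24, A = 3 840 mm², y = 12 mm, Ī = 184 320 mm⁴.
Web plate: 12 × 210, A = 2 520 mm², y = 129 mm, Ī = 9 261 000 mm⁴.
Top plate: 80 × 18, A = 1 440 mm², y = 243 mm, Ī = 38 880 mm⁴.
Centroid: ȳ = ΣA·y / ΣA = 92.446 mm.
Transfer each piece to the centroidal x-axis using Ī + A·d² with d = y − 92.446:
  bottom plate: d = -80.446 mm → contributes +25 035 201 mm⁴
  web plate: d = 36.554 mm → contributes +12 628 183 mm⁴
  top plate: d = 150.55 mm → contributes +32 678 583 mm⁴
Total I = 70 341 967 mm⁴.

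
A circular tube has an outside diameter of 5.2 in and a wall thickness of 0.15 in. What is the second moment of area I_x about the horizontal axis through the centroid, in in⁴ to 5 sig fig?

Split into non-overlapping primitives; take the origin at the lower-left of the bounding box.
Outer circle: ⌀5.2, A = 21.23717 in², y = 2.6 in, Ī = 35.89081 in⁴.
Bore (subtracted): ⌀4.9, A = 18.85741 in², y = 2.6 in, Ī = 28.2979 in⁴.
By symmetry the centroid is at mid-height, ȳ = 2.6 in.
All pieces are centred on the horizontal axis through the centroid, so I = ΣĪ (holes subtracted) = 7.59291 in⁴.

I_x ≈ 7.5929 in⁴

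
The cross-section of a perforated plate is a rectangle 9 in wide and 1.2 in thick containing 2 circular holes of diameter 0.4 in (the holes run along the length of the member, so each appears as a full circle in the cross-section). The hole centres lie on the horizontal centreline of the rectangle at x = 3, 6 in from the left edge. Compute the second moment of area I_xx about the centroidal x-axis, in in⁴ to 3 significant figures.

Decompose the section into non-overlapping parts with the origin at the bottom-left of its bounding rectangle.
Plate: 9 × 1.2, A = 10.8 in², y = 0.6 in, Ī = 1.296 in⁴.
Hole 1 (subtracted): ⌀0.4, A = 0.12566 in², y = 0.6 in, Ī = 0.0012566 in⁴.
Hole 2 (subtracted): ⌀0.4, A = 0.12566 in², y = 0.6 in, Ī = 0.0012566 in⁴.
By symmetry the centroid is at mid-height, ȳ = 0.6 in.
All pieces are centred on the centroidal x-axis, so I = ΣĪ (holes subtracted) = 1.2935 in⁴.

I_xx ≈ 1.29 in⁴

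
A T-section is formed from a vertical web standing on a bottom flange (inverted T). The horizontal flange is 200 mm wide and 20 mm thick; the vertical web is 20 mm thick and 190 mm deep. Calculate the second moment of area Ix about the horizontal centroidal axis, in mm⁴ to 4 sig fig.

Ix ≈ 3.305 × 10⁷ mm⁴

Split into non-overlapping primitives; take the origin at the lower-left of the bounding box.
Flange: 200 × 20, A = 4 000 mm², y = 10 mm, Ī = 133 333 mm⁴.
Web: 20 × 190, A = 3 800 mm², y = 115 mm, Ī = 11 431 667 mm⁴.
Centroid: ȳ = ΣA·y / ΣA = 61.1538 mm.
Transfer each piece to the horizontal centroidal axis using Ī + A·d² with d = y − 61.1538:
  flange: d = -51.1538 mm → contributes +10 600 197 mm⁴
  web: d = 53.8462 mm → contributes +22 449 418 mm⁴
Total I = 33 049 615 mm⁴.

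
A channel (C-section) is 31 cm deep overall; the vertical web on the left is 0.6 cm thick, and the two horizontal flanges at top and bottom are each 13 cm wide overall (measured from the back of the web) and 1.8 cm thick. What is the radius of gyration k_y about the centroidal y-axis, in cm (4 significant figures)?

k_y ≈ 4.222 cm

Split into non-overlapping primitives; take the origin at the lower-left of the bounding box.
Web: 0.6 × 31, A = 18.6 cm², x = 0.3 cm, Ī = 0.558 cm⁴.
Top flange (beyond web): 12.4 × 1.8, A = 22.32 cm², x = 6.8 cm, Ī = 285.994 cm⁴.
Bottom flange (beyond web): 12.4 × 1.8, A = 22.32 cm², x = 6.8 cm, Ī = 285.994 cm⁴.
Centroid: x̄ = ΣA·x / ΣA = 4.88824 cm.
Transfer each piece to the centroidal y-axis using Ī + A·d² with d = x − 4.88824:
  web: d = -4.58824 cm → contributes +392.123 cm⁴
  top flange (beyond web): d = 1.91176 cm → contributes +367.57 cm⁴
  bottom flange (beyond web): d = 1.91176 cm → contributes +367.57 cm⁴
Total I = 1127.26 cm⁴.
Radius of gyration: k = √(I/A) = √(1127.26 / 63.24) = 4.22198 cm.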